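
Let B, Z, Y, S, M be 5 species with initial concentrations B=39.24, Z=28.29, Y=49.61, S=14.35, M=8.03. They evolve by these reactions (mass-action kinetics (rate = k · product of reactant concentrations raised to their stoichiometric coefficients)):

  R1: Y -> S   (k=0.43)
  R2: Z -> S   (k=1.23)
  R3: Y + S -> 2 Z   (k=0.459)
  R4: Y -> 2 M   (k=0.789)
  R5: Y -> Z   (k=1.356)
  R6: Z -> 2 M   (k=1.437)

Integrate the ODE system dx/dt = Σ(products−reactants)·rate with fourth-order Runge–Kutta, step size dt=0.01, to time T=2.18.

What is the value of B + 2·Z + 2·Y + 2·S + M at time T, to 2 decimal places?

Value at T = 231.77

Check how each reaction changes W = B + 2·Z + 2·Y + 2·S + M (weight of products minus weight of reactants):
R1: Y -> S: (2·1) − (2·1) = 2 − 2 = 0
R2: Z -> S: (2·1) − (2·1) = 2 − 2 = 0
R3: Y + S -> 2 Z: (2·2) − (2·1 + 2·1) = 4 − 4 = 0
R4: Y -> 2 M: (1·2) − (2·1) = 2 − 2 = 0
R5: Y -> Z: (2·1) − (2·1) = 2 − 2 = 0
R6: Z -> 2 M: (1·2) − (2·1) = 2 − 2 = 0
Every reaction leaves W unchanged, so W is conserved and no simulation is needed: W(T) = W(0) = 39.24 + 2·28.29 + 2·49.61 + 2·14.35 + 8.03 = 231.77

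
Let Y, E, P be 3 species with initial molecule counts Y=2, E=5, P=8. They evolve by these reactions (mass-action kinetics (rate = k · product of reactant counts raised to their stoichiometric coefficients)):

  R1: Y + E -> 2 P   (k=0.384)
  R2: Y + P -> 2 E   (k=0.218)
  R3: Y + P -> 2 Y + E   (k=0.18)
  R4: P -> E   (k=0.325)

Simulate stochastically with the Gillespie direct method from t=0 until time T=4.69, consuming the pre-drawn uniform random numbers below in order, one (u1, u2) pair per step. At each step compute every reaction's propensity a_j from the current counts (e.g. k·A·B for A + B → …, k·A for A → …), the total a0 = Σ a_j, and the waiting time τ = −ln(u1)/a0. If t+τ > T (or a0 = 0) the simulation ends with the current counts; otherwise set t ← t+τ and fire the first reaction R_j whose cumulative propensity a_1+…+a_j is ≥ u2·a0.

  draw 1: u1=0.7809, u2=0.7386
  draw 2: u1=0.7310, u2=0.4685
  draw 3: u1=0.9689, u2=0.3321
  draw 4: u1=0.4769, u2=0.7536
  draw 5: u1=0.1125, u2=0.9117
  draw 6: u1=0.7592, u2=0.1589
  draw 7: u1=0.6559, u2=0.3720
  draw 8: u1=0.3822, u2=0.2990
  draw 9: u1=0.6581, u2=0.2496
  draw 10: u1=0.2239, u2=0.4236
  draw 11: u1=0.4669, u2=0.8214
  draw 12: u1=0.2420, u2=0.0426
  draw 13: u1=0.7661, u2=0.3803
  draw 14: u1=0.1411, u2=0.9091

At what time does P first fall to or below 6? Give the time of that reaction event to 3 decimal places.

t=0.000: Y=2 E=5 P=8
Draw 1: a1=3.840, a2=3.488, a3=2.880, a4=2.600, a0=12.808; τ=−ln(0.7809)/12.808=0.019 → t=0.019; u2·a0=0.7386·12.808=9.460; a1+a2=7.328 < 9.460 ≤ a1+…+a3=10.208 → R3 fires; Y=3 E=6 P=7
Draw 2: a1=6.912, a2=4.578, a3=3.780, a4=2.275, a0=17.545; τ=−ln(0.7310)/17.545=0.018 → t=0.037; u2·a0=0.4685·17.545=8.220; a1=6.912 < 8.220 ≤ a1+a2=11.490 → R2 fires; Y=2 E=8 P=6
Draw 3: a1=6.144, a2=2.616, a3=2.160, a4=1.950, a0=12.870; τ=−ln(0.9689)/12.870=0.002 → t=0.040; u2·a0=0.3321·12.870=4.274 ≤ a1=6.144 → R1 fires; Y=1 E=7 P=8
Draw 4: a1=2.688, a2=1.744, a3=1.440, a4=2.600, a0=8.472; τ=−ln(0.4769)/8.472=0.087 → t=0.127; u2·a0=0.7536·8.472=6.384; a1+…+a3=5.872 < 6.384 ≤ a1+…+a4=8.472 → R4 fires; Y=1 E=8 P=7
Draw 5: a1=3.072, a2=1.526, a3=1.260, a4=2.275, a0=8.133; τ=−ln(0.1125)/8.133=0.269 → t=0.396; u2·a0=0.9117·8.133=7.415; a1+…+a3=5.858 < 7.415 ≤ a1+…+a4=8.133 → R4 fires; Y=1 E=9 P=6
Draw 6: a1=3.456, a2=1.308, a3=1.080, a4=1.950, a0=7.794; τ=−ln(0.7592)/7.794=0.035 → t=0.431; u2·a0=0.1589·7.794=1.238 ≤ a1=3.456 → R1 fires; Y=0 E=8 P=8
Draw 7: a1=0.000, a2=0.000, a3=0.000, a4=2.600, a0=2.600; τ=−ln(0.6559)/2.600=0.162 → t=0.593; u2·a0=0.3720·2.600=0.967; a1+…+a3=0.000 < 0.967 ≤ a1+…+a4=2.600 → R4 fires; Y=0 E=9 P=7
Draw 8: a1=0.000, a2=0.000, a3=0.000, a4=2.275, a0=2.275; τ=−ln(0.3822)/2.275=0.423 → t=1.016; u2·a0=0.2990·2.275=0.680; a1+…+a3=0.000 < 0.680 ≤ a1+…+a4=2.275 → R4 fires; Y=0 E=10 P=6
Draw 9: a1=0.000, a2=0.000, a3=0.000, a4=1.950, a0=1.950; τ=−ln(0.6581)/1.950=0.215 → t=1.231; u2·a0=0.2496·1.950=0.487; a1+…+a3=0.000 < 0.487 ≤ a1+…+a4=1.950 → R4 fires; Y=0 E=11 P=5
Draw 10: a1=0.000, a2=0.000, a3=0.000, a4=1.625, a0=1.625; τ=−ln(0.2239)/1.625=0.921 → t=2.152; u2·a0=0.4236·1.625=0.688; a1+…+a3=0.000 < 0.688 ≤ a1+…+a4=1.625 → R4 fires; Y=0 E=12 P=4
Draw 11: a1=0.000, a2=0.000, a3=0.000, a4=1.300, a0=1.300; τ=−ln(0.4669)/1.300=0.586 → t=2.737; u2·a0=0.8214·1.300=1.068; a1+…+a3=0.000 < 1.068 ≤ a1+…+a4=1.300 → R4 fires; Y=0 E=13 P=3
Draw 12: a1=0.000, a2=0.000, a3=0.000, a4=0.975, a0=0.975; τ=−ln(0.2420)/0.975=1.455 → t=4.193; u2·a0=0.0426·0.975=0.042; a1+…+a3=0.000 < 0.042 ≤ a1+…+a4=0.975 → R4 fires; Y=0 E=14 P=2
Draw 13: a1=0.000, a2=0.000, a3=0.000, a4=0.650, a0=0.650; τ=−ln(0.7661)/0.650=0.410 → t=4.602; u2·a0=0.3803·0.650=0.247; a1+…+a3=0.000 < 0.247 ≤ a1+…+a4=0.650 → R4 fires; Y=0 E=15 P=1
Draw 14: a1=0.000, a2=0.000, a3=0.000, a4=0.325, a0=0.325; τ=−ln(0.1411)/0.325=6.025 → t=10.628 > T=4.69: stop.
P first becomes ≤ 6 when it reaches 6 at the event at t=0.037.

Threshold first reached at t = 0.037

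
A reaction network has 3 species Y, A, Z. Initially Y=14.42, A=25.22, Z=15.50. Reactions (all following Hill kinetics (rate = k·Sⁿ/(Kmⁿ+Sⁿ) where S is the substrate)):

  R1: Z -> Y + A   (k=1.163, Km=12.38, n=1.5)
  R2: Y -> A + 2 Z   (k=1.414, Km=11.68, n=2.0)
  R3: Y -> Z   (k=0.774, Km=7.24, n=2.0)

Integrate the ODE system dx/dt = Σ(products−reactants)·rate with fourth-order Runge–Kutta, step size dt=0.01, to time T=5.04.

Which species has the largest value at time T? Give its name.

Dominant species at T: A

RK4 with dt=0.01: 504 steps to T=5.04. Trajectory (selected grid times):
t=0.00: Y=14.42 A=25.22 Z=15.50
t=0.56: Y=13.99 A=26.08 Z=16.40
t=1.12: Y=13.59 A=26.94 Z=17.26
t=1.68: Y=13.21 A=27.80 Z=18.09
t=2.24: Y=12.86 A=28.66 Z=18.88
t=2.80: Y=12.54 A=29.52 Z=19.63
t=3.36: Y=12.23 A=30.38 Z=20.36
t=3.92: Y=11.95 A=31.23 Z=21.05
t=4.48: Y=11.69 A=32.08 Z=21.71
t=5.04: Y=11.44 A=32.93 Z=22.35
At T=5.04: Y=11.44 A=32.93 Z=22.35; the largest is A.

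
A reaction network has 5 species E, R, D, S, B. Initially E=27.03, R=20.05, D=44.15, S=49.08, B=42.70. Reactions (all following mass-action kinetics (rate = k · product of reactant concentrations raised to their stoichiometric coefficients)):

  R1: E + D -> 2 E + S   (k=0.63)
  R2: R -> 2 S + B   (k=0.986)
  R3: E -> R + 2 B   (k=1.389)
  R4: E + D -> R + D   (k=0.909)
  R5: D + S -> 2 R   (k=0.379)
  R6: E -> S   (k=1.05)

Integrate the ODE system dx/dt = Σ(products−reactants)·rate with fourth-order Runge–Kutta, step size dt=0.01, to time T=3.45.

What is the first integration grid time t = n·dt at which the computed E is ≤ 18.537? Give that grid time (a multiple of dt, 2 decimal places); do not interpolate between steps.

Threshold first reached at t = 0.05

RK4 with dt=0.01: 345 steps to T=3.45. Trajectory (selected grid times):
t=0.00: E=27.03 R=20.05 D=44.15 S=49.08 B=42.70
t=0.04: E=18.69 R=75.57 D=12.03 S=50.16 B=47.29
t=0.05: E=17.72 R=80.74 D=8.85 S=51.10 B=48.57
t=0.38: E=7.32 R=74.68 D=0.00 S=106.64 B=86.36
t=0.77: E=2.83 R=52.90 D=0.00 S=157.25 B=115.81
t=1.15: E=1.12 R=37.16 D=0.00 S=191.42 B=134.48
t=1.53: E=0.44 R=25.86 D=0.00 S=215.08 B=146.93
t=1.92: E=0.17 R=17.73 D=0.00 S=231.76 B=155.53
t=2.30: E=0.07 R=12.24 D=0.00 S=242.91 B=161.19
t=2.68: E=0.03 R=8.43 D=0.00 S=250.59 B=165.07
t=3.07: E=0.01 R=5.75 D=0.00 S=255.98 B=167.78
t=3.45: E=0.00 R=3.95 D=0.00 S=259.58 B=169.59
E(0.04)=18.691 > 18.537 but E(0.05)=17.721 ≤ 18.537, so the first grid time is t=0.05.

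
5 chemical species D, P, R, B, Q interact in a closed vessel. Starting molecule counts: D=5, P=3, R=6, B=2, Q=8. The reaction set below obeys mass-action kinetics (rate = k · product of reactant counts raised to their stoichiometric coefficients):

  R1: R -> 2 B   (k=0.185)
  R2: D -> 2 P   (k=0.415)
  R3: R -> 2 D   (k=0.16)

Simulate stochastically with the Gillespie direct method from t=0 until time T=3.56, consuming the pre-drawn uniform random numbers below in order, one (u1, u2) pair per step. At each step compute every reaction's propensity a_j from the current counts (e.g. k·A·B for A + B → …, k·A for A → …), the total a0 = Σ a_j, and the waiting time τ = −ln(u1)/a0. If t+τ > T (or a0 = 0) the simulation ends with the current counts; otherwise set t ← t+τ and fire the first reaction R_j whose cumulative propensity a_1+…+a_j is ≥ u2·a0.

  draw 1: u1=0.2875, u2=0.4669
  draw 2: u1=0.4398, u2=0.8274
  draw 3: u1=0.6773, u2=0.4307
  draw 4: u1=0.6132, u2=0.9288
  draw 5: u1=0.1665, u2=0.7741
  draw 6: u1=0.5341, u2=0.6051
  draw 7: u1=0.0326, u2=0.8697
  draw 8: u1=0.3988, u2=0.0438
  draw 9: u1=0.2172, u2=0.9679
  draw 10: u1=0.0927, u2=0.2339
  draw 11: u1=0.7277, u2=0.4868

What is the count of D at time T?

D at T = 8

t=0.000: D=5 P=3 R=6 B=2 Q=8
Draw 1: a1=1.110, a2=2.075, a3=0.960, a0=4.145; τ=−ln(0.2875)/4.145=0.301 → t=0.301; u2·a0=0.4669·4.145=1.935; a1=1.110 < 1.935 ≤ a1+a2=3.185 → R2 fires; D=4 P=5 R=6 B=2 Q=8
Draw 2: a1=1.110, a2=1.660, a3=0.960, a0=3.730; τ=−ln(0.4398)/3.730=0.220 → t=0.521; u2·a0=0.8274·3.730=3.086; a1+a2=2.770 < 3.086 ≤ a1+…+a3=3.730 → R3 fires; D=6 P=5 R=5 B=2 Q=8
Draw 3: a1=0.925, a2=2.490, a3=0.800, a0=4.215; τ=−ln(0.6773)/4.215=0.092 → t=0.613; u2·a0=0.4307·4.215=1.815; a1=0.925 < 1.815 ≤ a1+a2=3.415 → R2 fires; D=5 P=7 R=5 B=2 Q=8
Draw 4: a1=0.925, a2=2.075, a3=0.800, a0=3.800; τ=−ln(0.6132)/3.800=0.129 → t=0.742; u2·a0=0.9288·3.800=3.529; a1+a2=3.000 < 3.529 ≤ a1+…+a3=3.800 → R3 fires; D=7 P=7 R=4 B=2 Q=8
Draw 5: a1=0.740, a2=2.905, a3=0.640, a0=4.285; τ=−ln(0.1665)/4.285=0.418 → t=1.160; u2·a0=0.7741·4.285=3.317; a1=0.740 < 3.317 ≤ a1+a2=3.645 → R2 fires; D=6 P=9 R=4 B=2 Q=8
Draw 6: a1=0.740, a2=2.490, a3=0.640, a0=3.870; τ=−ln(0.5341)/3.870=0.162 → t=1.323; u2·a0=0.6051·3.870=2.342; a1=0.740 < 2.342 ≤ a1+a2=3.230 → R2 fires; D=5 P=11 R=4 B=2 Q=8
Draw 7: a1=0.740, a2=2.075, a3=0.640, a0=3.455; τ=−ln(0.0326)/3.455=0.991 → t=2.313; u2·a0=0.8697·3.455=3.005; a1+a2=2.815 < 3.005 ≤ a1+…+a3=3.455 → R3 fires; D=7 P=11 R=3 B=2 Q=8
Draw 8: a1=0.555, a2=2.905, a3=0.480, a0=3.940; τ=−ln(0.3988)/3.940=0.233 → t=2.547; u2·a0=0.0438·3.940=0.173 ≤ a1=0.555 → R1 fires; D=7 P=11 R=2 B=4 Q=8
Draw 9: a1=0.370, a2=2.905, a3=0.320, a0=3.595; τ=−ln(0.2172)/3.595=0.425 → t=2.971; u2·a0=0.9679·3.595=3.480; a1+a2=3.275 < 3.480 ≤ a1+…+a3=3.595 → R3 fires; D=9 P=11 R=1 B=4 Q=8
Draw 10: a1=0.185, a2=3.735, a3=0.160, a0=4.080; τ=−ln(0.0927)/4.080=0.583 → t=3.554; u2·a0=0.2339·4.080=0.954; a1=0.185 < 0.954 ≤ a1+a2=3.920 → R2 fires; D=8 P=13 R=1 B=4 Q=8
Draw 11: a1=0.185, a2=3.320, a3=0.160, a0=3.665; τ=−ln(0.7277)/3.665=0.087 → t=3.641 > T=3.56: stop.
Read off D at T=3.56: 8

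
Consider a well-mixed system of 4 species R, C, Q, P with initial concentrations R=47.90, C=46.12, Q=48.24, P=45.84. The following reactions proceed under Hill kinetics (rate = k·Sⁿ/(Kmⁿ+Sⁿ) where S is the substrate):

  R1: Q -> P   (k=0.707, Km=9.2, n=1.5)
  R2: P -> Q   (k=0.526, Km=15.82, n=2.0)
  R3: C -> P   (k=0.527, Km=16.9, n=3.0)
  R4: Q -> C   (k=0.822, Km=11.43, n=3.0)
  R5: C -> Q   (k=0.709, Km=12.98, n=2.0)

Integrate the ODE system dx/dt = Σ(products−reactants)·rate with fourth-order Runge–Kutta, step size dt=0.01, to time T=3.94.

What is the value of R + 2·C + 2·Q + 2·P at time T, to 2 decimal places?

Check how each reaction changes W = R + 2·C + 2·Q + 2·P (weight of products minus weight of reactants):
R1: Q -> P: (2·1) − (2·1) = 2 − 2 = 0
R2: P -> Q: (2·1) − (2·1) = 2 − 2 = 0
R3: C -> P: (2·1) − (2·1) = 2 − 2 = 0
R4: Q -> C: (2·1) − (2·1) = 2 − 2 = 0
R5: C -> Q: (2·1) − (2·1) = 2 − 2 = 0
Every reaction leaves W unchanged, so W is conserved and no simulation is needed: W(T) = W(0) = 47.90 + 2·46.12 + 2·48.24 + 2·45.84 = 328.30

Value at T = 328.30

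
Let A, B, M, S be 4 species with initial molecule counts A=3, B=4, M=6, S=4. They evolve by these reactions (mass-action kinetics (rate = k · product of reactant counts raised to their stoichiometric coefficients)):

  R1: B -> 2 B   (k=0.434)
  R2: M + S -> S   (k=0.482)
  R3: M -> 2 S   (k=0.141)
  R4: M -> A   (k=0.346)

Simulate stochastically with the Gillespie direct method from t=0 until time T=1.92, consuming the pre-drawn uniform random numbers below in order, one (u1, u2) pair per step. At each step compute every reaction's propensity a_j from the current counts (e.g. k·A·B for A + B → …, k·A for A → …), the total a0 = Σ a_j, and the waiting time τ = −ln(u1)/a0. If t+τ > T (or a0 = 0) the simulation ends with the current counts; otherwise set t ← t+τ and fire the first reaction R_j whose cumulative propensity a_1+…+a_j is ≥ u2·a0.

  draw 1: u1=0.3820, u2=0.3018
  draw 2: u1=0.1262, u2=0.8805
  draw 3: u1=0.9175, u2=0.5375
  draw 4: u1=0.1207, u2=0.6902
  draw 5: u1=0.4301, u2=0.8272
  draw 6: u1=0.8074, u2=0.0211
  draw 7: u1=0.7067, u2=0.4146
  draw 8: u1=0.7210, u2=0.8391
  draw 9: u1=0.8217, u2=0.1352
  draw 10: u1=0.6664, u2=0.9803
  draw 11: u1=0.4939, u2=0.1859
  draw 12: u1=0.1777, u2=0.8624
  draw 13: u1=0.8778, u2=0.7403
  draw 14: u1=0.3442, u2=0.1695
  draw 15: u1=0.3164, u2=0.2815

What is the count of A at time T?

A at T = 4

t=0.000: A=3 B=4 M=6 S=4
Draw 1: a1=1.736, a2=11.568, a3=0.846, a4=2.076, a0=16.226; τ=−ln(0.3820)/16.226=0.059 → t=0.059; u2·a0=0.3018·16.226=4.897; a1=1.736 < 4.897 ≤ a1+a2=13.304 → R2 fires; A=3 B=4 M=5 S=4
Draw 2: a1=1.736, a2=9.640, a3=0.705, a4=1.730, a0=13.811; τ=−ln(0.1262)/13.811=0.150 → t=0.209; u2·a0=0.8805·13.811=12.161; a1+…+a3=12.081 < 12.161 ≤ a1+…+a4=13.811 → R4 fires; A=4 B=4 M=4 S=4
Draw 3: a1=1.736, a2=7.712, a3=0.564, a4=1.384, a0=11.396; τ=−ln(0.9175)/11.396=0.008 → t=0.217; u2·a0=0.5375·11.396=6.125; a1=1.736 < 6.125 ≤ a1+a2=9.448 → R2 fires; A=4 B=4 M=3 S=4
Draw 4: a1=1.736, a2=5.784, a3=0.423, a4=1.038, a0=8.981; τ=−ln(0.1207)/8.981=0.235 → t=0.452; u2·a0=0.6902·8.981=6.199; a1=1.736 < 6.199 ≤ a1+a2=7.520 → R2 fires; A=4 B=4 M=2 S=4
Draw 5: a1=1.736, a2=3.856, a3=0.282, a4=0.692, a0=6.566; τ=−ln(0.4301)/6.566=0.129 → t=0.581; u2·a0=0.8272·6.566=5.431; a1=1.736 < 5.431 ≤ a1+a2=5.592 → R2 fires; A=4 B=4 M=1 S=4
Draw 6: a1=1.736, a2=1.928, a3=0.141, a4=0.346, a0=4.151; τ=−ln(0.8074)/4.151=0.052 → t=0.632; u2·a0=0.0211·4.151=0.088 ≤ a1=1.736 → R1 fires; A=4 B=5 M=1 S=4
Draw 7: a1=2.170, a2=1.928, a3=0.141, a4=0.346, a0=4.585; τ=−ln(0.7067)/4.585=0.076 → t=0.708; u2·a0=0.4146·4.585=1.901 ≤ a1=2.170 → R1 fires; A=4 B=6 M=1 S=4
Draw 8: a1=2.604, a2=1.928, a3=0.141, a4=0.346, a0=5.019; τ=−ln(0.7210)/5.019=0.065 → t=0.773; u2·a0=0.8391·5.019=4.211; a1=2.604 < 4.211 ≤ a1+a2=4.532 → R2 fires; A=4 B=6 M=0 S=4
Draw 9: a1=2.604, a2=0.000, a3=0.000, a4=0.000, a0=2.604; τ=−ln(0.8217)/2.604=0.075 → t=0.849; u2·a0=0.1352·2.604=0.352 ≤ a1=2.604 → R1 fires; A=4 B=7 M=0 S=4
Draw 10: a1=3.038, a2=0.000, a3=0.000, a4=0.000, a0=3.038; τ=−ln(0.6664)/3.038=0.134 → t=0.982; u2·a0=0.9803·3.038=2.978 ≤ a1=3.038 → R1 fires; A=4 B=8 M=0 S=4
Draw 11: a1=3.472, a2=0.000, a3=0.000, a4=0.000, a0=3.472; τ=−ln(0.4939)/3.472=0.203 → t=1.185; u2·a0=0.1859·3.472=0.645 ≤ a1=3.472 → R1 fires; A=4 B=9 M=0 S=4
Draw 12: a1=3.906, a2=0.000, a3=0.000, a4=0.000, a0=3.906; τ=−ln(0.1777)/3.906=0.442 → t=1.628; u2·a0=0.8624·3.906=3.369 ≤ a1=3.906 → R1 fires; A=4 B=10 M=0 S=4
Draw 13: a1=4.340, a2=0.000, a3=0.000, a4=0.000, a0=4.340; τ=−ln(0.8778)/4.340=0.030 → t=1.658; u2·a0=0.7403·4.340=3.213 ≤ a1=4.340 → R1 fires; A=4 B=11 M=0 S=4
Draw 14: a1=4.774, a2=0.000, a3=0.000, a4=0.000, a0=4.774; τ=−ln(0.3442)/4.774=0.223 → t=1.881; u2·a0=0.1695·4.774=0.809 ≤ a1=4.774 → R1 fires; A=4 B=12 M=0 S=4
Draw 15: a1=5.208, a2=0.000, a3=0.000, a4=0.000, a0=5.208; τ=−ln(0.3164)/5.208=0.221 → t=2.102 > T=1.92: stop.
Read off A at T=1.92: 4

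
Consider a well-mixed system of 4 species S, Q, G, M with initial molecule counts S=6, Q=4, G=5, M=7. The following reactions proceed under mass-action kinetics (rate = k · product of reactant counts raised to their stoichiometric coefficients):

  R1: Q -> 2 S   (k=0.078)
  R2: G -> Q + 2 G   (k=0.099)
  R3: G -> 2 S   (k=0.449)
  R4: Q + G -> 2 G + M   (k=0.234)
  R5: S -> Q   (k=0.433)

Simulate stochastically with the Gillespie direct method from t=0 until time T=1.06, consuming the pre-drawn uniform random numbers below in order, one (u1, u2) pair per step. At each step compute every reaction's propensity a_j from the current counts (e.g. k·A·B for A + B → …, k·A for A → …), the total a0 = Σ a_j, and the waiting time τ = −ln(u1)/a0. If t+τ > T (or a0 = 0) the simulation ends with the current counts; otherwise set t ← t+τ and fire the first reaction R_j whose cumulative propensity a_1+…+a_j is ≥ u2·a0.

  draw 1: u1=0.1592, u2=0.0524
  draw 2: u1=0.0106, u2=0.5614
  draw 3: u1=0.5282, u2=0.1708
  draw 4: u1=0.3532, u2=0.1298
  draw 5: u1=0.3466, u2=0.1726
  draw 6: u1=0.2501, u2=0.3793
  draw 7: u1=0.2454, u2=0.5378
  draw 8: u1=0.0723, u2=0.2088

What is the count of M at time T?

t=0.000: S=6 Q=4 G=5 M=7
Draw 1: a1=0.312, a2=0.495, a3=2.245, a4=4.680, a5=2.598, a0=10.330; τ=−ln(0.1592)/10.330=0.178 → t=0.178; u2·a0=0.0524·10.330=0.541; a1=0.312 < 0.541 ≤ a1+a2=0.807 → R2 fires; S=6 Q=5 G=6 M=7
Draw 2: a1=0.390, a2=0.594, a3=2.694, a4=7.020, a5=2.598, a0=13.296; τ=−ln(0.0106)/13.296=0.342 → t=0.520; u2·a0=0.5614·13.296=7.464; a1+…+a3=3.678 < 7.464 ≤ a1+…+a4=10.698 → R4 fires; S=6 Q=4 G=7 M=8
Draw 3: a1=0.312, a2=0.693, a3=3.143, a4=6.552, a5=2.598, a0=13.298; τ=−ln(0.5282)/13.298=0.048 → t=0.568; u2·a0=0.1708·13.298=2.271; a1+a2=1.005 < 2.271 ≤ a1+…+a3=4.148 → R3 fires; S=8 Q=4 G=6 M=8
Draw 4: a1=0.312, a2=0.594, a3=2.694, a4=5.616, a5=3.464, a0=12.680; τ=−ln(0.3532)/12.680=0.082 → t=0.650; u2·a0=0.1298·12.680=1.646; a1+a2=0.906 < 1.646 ≤ a1+…+a3=3.600 → R3 fires; S=10 Q=4 G=5 M=8
Draw 5: a1=0.312, a2=0.495, a3=2.245, a4=4.680, a5=4.330, a0=12.062; τ=−ln(0.3466)/12.062=0.088 → t=0.738; u2·a0=0.1726·12.062=2.082; a1+a2=0.807 < 2.082 ≤ a1+…+a3=3.052 → R3 fires; S=12 Q=4 G=4 M=8
Draw 6: a1=0.312, a2=0.396, a3=1.796, a4=3.744, a5=5.196, a0=11.444; τ=−ln(0.2501)/11.444=0.121 → t=0.859; u2·a0=0.3793·11.444=4.341; a1+…+a3=2.504 < 4.341 ≤ a1+…+a4=6.248 → R4 fires; S=12 Q=3 G=5 M=9
Draw 7: a1=0.234, a2=0.495, a3=2.245, a4=3.510, a5=5.196, a0=11.680; τ=−ln(0.2454)/11.680=0.120 → t=0.979; u2·a0=0.5378·11.680=6.282; a1+…+a3=2.974 < 6.282 ≤ a1+…+a4=6.484 → R4 fires; S=12 Q=2 G=6 M=10
Draw 8: a1=0.156, a2=0.594, a3=2.694, a4=2.808, a5=5.196, a0=11.448; τ=−ln(0.0723)/11.448=0.229 → t=1.209 > T=1.06: stop.
Read off M at T=1.06: 10

M at T = 10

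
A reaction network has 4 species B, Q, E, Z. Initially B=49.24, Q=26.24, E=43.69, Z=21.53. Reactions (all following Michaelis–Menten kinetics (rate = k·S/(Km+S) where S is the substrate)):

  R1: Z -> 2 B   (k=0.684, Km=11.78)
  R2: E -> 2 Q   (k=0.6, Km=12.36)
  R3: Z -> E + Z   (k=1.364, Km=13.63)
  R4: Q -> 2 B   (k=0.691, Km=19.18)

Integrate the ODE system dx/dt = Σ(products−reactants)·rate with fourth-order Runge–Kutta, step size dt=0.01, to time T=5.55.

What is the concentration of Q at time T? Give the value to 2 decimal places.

Q at T = 29.19

RK4 with dt=0.01: 555 steps to T=5.55. Trajectory (selected grid times):
t=0.00: B=49.24 Q=26.24 E=43.69 Z=21.53
t=0.62: B=50.28 Q=26.57 E=43.92 Z=21.26
t=1.23: B=51.31 Q=26.90 E=44.14 Z=20.99
t=1.85: B=52.35 Q=27.23 E=44.36 Z=20.72
t=2.47: B=53.40 Q=27.56 E=44.57 Z=20.45
t=3.08: B=54.42 Q=27.88 E=44.79 Z=20.18
t=3.70: B=55.47 Q=28.21 E=45.00 Z=19.92
t=4.32: B=56.51 Q=28.54 E=45.21 Z=19.65
t=4.93: B=57.53 Q=28.86 E=45.41 Z=19.39
t=5.55: B=58.58 Q=29.19 E=45.61 Z=19.13
Read off Q at T=5.55: 29.19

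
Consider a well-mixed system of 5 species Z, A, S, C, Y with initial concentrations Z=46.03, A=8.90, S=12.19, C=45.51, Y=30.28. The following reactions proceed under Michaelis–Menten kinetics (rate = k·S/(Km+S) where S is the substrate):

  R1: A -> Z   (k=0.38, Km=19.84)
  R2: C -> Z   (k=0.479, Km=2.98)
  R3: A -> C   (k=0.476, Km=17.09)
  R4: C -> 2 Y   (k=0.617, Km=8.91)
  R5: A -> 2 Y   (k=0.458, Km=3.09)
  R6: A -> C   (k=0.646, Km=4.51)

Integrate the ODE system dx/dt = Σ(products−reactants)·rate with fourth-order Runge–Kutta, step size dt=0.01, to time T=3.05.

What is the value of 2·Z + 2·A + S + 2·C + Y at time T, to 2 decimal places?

Value at T = 243.35

Check how each reaction changes W = 2·Z + 2·A + S + 2·C + Y (weight of products minus weight of reactants):
R1: A -> Z: (2·1) − (2·1) = 2 − 2 = 0
R2: C -> Z: (2·1) − (2·1) = 2 − 2 = 0
R3: A -> C: (2·1) − (2·1) = 2 − 2 = 0
R4: C -> 2 Y: (1·2) − (2·1) = 2 − 2 = 0
R5: A -> 2 Y: (1·2) − (2·1) = 2 − 2 = 0
R6: A -> C: (2·1) − (2·1) = 2 − 2 = 0
Every reaction leaves W unchanged, so W is conserved and no simulation is needed: W(T) = W(0) = 2·46.03 + 2·8.90 + 12.19 + 2·45.51 + 30.28 = 243.35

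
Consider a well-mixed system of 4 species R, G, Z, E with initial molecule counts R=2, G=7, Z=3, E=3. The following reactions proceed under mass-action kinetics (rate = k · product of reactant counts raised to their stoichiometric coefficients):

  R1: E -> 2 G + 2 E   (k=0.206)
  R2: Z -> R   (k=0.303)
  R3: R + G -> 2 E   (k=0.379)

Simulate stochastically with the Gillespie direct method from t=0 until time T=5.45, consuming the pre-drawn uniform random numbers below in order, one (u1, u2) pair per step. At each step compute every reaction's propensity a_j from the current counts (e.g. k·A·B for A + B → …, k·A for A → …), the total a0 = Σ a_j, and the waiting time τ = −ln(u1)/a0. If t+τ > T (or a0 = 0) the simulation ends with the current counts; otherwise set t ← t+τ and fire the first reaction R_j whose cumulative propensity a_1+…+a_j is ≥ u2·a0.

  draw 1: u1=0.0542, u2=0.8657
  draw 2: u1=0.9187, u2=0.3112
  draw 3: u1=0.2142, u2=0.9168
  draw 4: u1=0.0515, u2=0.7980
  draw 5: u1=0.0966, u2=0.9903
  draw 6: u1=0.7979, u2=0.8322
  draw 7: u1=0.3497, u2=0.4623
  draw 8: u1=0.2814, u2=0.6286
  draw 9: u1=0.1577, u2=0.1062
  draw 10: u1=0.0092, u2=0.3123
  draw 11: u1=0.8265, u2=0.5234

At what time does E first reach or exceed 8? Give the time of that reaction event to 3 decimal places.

Threshold first reached at t = 1.448

t=0.000: R=2 G=7 Z=3 E=3
Draw 1: a1=0.618, a2=0.909, a3=5.306, a0=6.833; τ=−ln(0.0542)/6.833=0.427 → t=0.427; u2·a0=0.8657·6.833=5.915; a1+a2=1.527 < 5.915 ≤ a1+…+a3=6.833 → R3 fires; R=1 G=6 Z=3 E=5
Draw 2: a1=1.030, a2=0.909, a3=2.274, a0=4.213; τ=−ln(0.9187)/4.213=0.020 → t=0.447; u2·a0=0.3112·4.213=1.311; a1=1.030 < 1.311 ≤ a1+a2=1.939 → R2 fires; R=2 G=6 Z=2 E=5
Draw 3: a1=1.030, a2=0.606, a3=4.548, a0=6.184; τ=−ln(0.2142)/6.184=0.249 → t=0.696; u2·a0=0.9168·6.184=5.669; a1+a2=1.636 < 5.669 ≤ a1+…+a3=6.184 → R3 fires; R=1 G=5 Z=2 E=7
Draw 4: a1=1.442, a2=0.606, a3=1.895, a0=3.943; τ=−ln(0.0515)/3.943=0.752 → t=1.448; u2·a0=0.7980·3.943=3.147; a1+a2=2.048 < 3.147 ≤ a1+…+a3=3.943 → R3 fires; R=0 G=4 Z=2 E=9
Draw 5: a1=1.854, a2=0.606, a3=0.000, a0=2.460; τ=−ln(0.0966)/2.460=0.950 → t=2.398; u2·a0=0.9903·2.460=2.436; a1=1.854 < 2.436 ≤ a1+a2=2.460 → R2 fires; R=1 G=4 Z=1 E=9
Draw 6: a1=1.854, a2=0.303, a3=1.516, a0=3.673; τ=−ln(0.7979)/3.673=0.061 → t=2.460; u2·a0=0.8322·3.673=3.057; a1+a2=2.157 < 3.057 ≤ a1+…+a3=3.673 → R3 fires; R=0 G=3 Z=1 E=11
Draw 7: a1=2.266, a2=0.303, a3=0.000, a0=2.569; τ=−ln(0.3497)/2.569=0.409 → t=2.869; u2·a0=0.4623·2.569=1.188 ≤ a1=2.266 → R1 fires; R=0 G=5 Z=1 E=12
Draw 8: a1=2.472, a2=0.303, a3=0.000, a0=2.775; τ=−ln(0.2814)/2.775=0.457 → t=3.326; u2·a0=0.6286·2.775=1.744 ≤ a1=2.472 → R1 fires; R=0 G=7 Z=1 E=13
Draw 9: a1=2.678, a2=0.303, a3=0.000, a0=2.981; τ=−ln(0.1577)/2.981=0.620 → t=3.945; u2·a0=0.1062·2.981=0.317 ≤ a1=2.678 → R1 fires; R=0 G=9 Z=1 E=14
Draw 10: a1=2.884, a2=0.303, a3=0.000, a0=3.187; τ=−ln(0.0092)/3.187=1.471 → t=5.416; u2·a0=0.3123·3.187=0.995 ≤ a1=2.884 → R1 fires; R=0 G=11 Z=1 E=15
Draw 11: a1=3.090, a2=0.303, a3=0.000, a0=3.393; τ=−ln(0.8265)/3.393=0.056 → t=5.473 > T=5.45: stop.
E first becomes ≥ 8 when it reaches 9 at the event at t=1.448.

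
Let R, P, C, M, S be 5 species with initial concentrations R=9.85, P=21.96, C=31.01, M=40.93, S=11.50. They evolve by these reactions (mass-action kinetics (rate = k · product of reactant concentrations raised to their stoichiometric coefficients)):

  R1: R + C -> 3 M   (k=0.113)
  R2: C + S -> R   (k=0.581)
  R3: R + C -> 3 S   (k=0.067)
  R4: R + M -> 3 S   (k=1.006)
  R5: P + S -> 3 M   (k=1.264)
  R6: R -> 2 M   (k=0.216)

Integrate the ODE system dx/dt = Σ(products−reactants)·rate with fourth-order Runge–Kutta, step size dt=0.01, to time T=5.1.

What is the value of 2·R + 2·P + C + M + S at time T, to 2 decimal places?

Value at T = 147.06

Check how each reaction changes W = 2·R + 2·P + C + M + S (weight of products minus weight of reactants):
R1: R + C -> 3 M: (1·3) − (2·1 + 1·1) = 3 − 3 = 0
R2: C + S -> R: (2·1) − (1·1 + 1·1) = 2 − 2 = 0
R3: R + C -> 3 S: (1·3) − (2·1 + 1·1) = 3 − 3 = 0
R4: R + M -> 3 S: (1·3) − (2·1 + 1·1) = 3 − 3 = 0
R5: P + S -> 3 M: (1·3) − (2·1 + 1·1) = 3 − 3 = 0
R6: R -> 2 M: (1·2) − (2·1) = 2 − 2 = 0
Every reaction leaves W unchanged, so W is conserved and no simulation is needed: W(T) = W(0) = 2·9.85 + 2·21.96 + 31.01 + 40.93 + 11.50 = 147.06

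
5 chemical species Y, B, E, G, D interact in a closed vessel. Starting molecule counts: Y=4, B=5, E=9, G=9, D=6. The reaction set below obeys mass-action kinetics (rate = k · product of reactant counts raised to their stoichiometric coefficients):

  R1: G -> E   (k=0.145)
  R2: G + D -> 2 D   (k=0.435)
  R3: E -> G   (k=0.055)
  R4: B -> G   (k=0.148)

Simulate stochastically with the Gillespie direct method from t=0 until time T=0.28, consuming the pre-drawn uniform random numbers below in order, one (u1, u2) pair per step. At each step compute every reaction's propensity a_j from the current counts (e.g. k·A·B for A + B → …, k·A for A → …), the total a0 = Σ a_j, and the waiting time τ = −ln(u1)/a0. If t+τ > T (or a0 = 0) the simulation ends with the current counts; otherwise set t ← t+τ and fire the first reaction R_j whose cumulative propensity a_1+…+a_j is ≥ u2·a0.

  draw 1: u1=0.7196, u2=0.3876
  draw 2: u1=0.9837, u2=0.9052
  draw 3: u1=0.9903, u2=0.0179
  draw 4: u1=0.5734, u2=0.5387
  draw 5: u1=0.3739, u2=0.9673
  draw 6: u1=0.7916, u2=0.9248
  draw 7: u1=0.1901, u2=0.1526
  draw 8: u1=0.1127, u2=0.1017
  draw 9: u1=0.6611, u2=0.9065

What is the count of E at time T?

t=0.000: Y=4 B=5 E=9 G=9 D=6
Draw 1: a1=1.305, a2=23.490, a3=0.495, a4=0.740, a0=26.030; τ=−ln(0.7196)/26.030=0.013 → t=0.013; u2·a0=0.3876·26.030=10.089; a1=1.305 < 10.089 ≤ a1+a2=24.795 → R2 fires; Y=4 B=5 E=9 G=8 D=7
Draw 2: a1=1.160, a2=24.360, a3=0.495, a4=0.740, a0=26.755; τ=−ln(0.9837)/26.755=0.001 → t=0.013; u2·a0=0.9052·26.755=24.219; a1=1.160 < 24.219 ≤ a1+a2=25.520 → R2 fires; Y=4 B=5 E=9 G=7 D=8
Draw 3: a1=1.015, a2=24.360, a3=0.495, a4=0.740, a0=26.610; τ=−ln(0.9903)/26.610=0.000 → t=0.014; u2·a0=0.0179·26.610=0.476 ≤ a1=1.015 → R1 fires; Y=4 B=5 E=10 G=6 D=8
Draw 4: a1=0.870, a2=20.880, a3=0.550, a4=0.740, a0=23.040; τ=−ln(0.5734)/23.040=0.024 → t=0.038; u2·a0=0.5387·23.040=12.412; a1=0.870 < 12.412 ≤ a1+a2=21.750 → R2 fires; Y=4 B=5 E=10 G=5 D=9
Draw 5: a1=0.725, a2=19.575, a3=0.550, a4=0.740, a0=21.590; τ=−ln(0.3739)/21.590=0.046 → t=0.083; u2·a0=0.9673·21.590=20.884; a1+…+a3=20.850 < 20.884 ≤ a1+…+a4=21.590 → R4 fires; Y=4 B=4 E=10 G=6 D=9
Draw 6: a1=0.870, a2=23.490, a3=0.550, a4=0.592, a0=25.502; τ=−ln(0.7916)/25.502=0.009 → t=0.092; u2·a0=0.9248·25.502=23.584; a1=0.870 < 23.584 ≤ a1+a2=24.360 → R2 fires; Y=4 B=4 E=10 G=5 D=10
Draw 7: a1=0.725, a2=21.750, a3=0.550, a4=0.592, a0=23.617; τ=−ln(0.1901)/23.617=0.070 → t=0.163; u2·a0=0.1526·23.617=3.604; a1=0.725 < 3.604 ≤ a1+a2=22.475 → R2 fires; Y=4 B=4 E=10 G=4 D=11
Draw 8: a1=0.580, a2=19.140, a3=0.550, a4=0.592, a0=20.862; τ=−ln(0.1127)/20.862=0.105 → t=0.267; u2·a0=0.1017·20.862=2.122; a1=0.580 < 2.122 ≤ a1+a2=19.720 → R2 fires; Y=4 B=4 E=10 G=3 D=12
Draw 9: a1=0.435, a2=15.660, a3=0.550, a4=0.592, a0=17.237; τ=−ln(0.6611)/17.237=0.024 → t=0.291 > T=0.28: stop.
Read off E at T=0.28: 10

E at T = 10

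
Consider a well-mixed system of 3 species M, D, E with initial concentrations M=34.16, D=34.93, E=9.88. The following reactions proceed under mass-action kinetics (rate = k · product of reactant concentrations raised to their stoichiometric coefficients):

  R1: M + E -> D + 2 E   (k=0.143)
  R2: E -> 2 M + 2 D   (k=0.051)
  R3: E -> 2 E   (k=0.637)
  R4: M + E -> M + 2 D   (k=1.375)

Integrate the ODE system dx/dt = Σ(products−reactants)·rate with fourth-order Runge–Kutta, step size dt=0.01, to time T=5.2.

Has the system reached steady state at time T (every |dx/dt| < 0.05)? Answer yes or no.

RK4 with dt=0.01: 520 steps to T=5.2. Trajectory (selected grid times):
t=0.00: M=34.16 D=34.93 E=9.88
t=0.58: M=33.02 D=58.49 E=0.00
t=1.16: M=33.02 D=58.49 E=0.00
t=1.73: M=33.02 D=58.49 E=0.00
t=2.31: M=33.02 D=58.49 E=0.00
t=2.89: M=33.02 D=58.49 E=0.00
t=3.47: M=33.02 D=58.49 E=0.00
t=4.04: M=33.02 D=58.49 E=0.00
t=4.62: M=33.02 D=58.49 E=0.00
t=5.20: M=33.02 D=58.49 E=0.00
Rates at T: R1=0.0000, R2=0.0000, R3=0.0000, R4=0.0000
dx/dt at T (Σ net stoichiometry × rate): M=-0.0000, D=+0.0000, E=-0.0000
Largest |dx/dt| is |+0.0000| (D) < 0.05 → steady.

Steady state at T: yes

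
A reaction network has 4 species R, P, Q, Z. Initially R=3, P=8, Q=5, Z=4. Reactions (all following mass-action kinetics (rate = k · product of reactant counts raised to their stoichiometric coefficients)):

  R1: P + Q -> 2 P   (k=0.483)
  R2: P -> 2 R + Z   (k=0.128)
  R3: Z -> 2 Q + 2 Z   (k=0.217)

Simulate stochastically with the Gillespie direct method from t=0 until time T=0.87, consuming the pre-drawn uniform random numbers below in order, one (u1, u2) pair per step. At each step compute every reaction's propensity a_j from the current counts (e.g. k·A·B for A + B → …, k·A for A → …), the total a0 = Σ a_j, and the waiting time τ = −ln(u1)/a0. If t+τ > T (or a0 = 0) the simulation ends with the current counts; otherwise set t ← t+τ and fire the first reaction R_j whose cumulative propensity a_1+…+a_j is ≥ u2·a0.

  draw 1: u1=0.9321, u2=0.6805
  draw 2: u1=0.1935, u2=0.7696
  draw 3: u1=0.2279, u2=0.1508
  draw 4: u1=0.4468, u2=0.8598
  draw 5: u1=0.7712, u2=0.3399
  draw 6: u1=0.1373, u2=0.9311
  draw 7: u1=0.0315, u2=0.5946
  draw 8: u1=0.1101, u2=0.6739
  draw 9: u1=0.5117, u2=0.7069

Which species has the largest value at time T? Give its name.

Dominant species at T: P

t=0.000: R=3 P=8 Q=5 Z=4
Draw 1: a1=19.320, a2=1.024, a3=0.868, a0=21.212; τ=−ln(0.9321)/21.212=0.003 → t=0.003; u2·a0=0.6805·21.212=14.435 ≤ a1=19.320 → R1 fires; R=3 P=9 Q=4 Z=4
Draw 2: a1=17.388, a2=1.152, a3=0.868, a0=19.408; τ=−ln(0.1935)/19.408=0.085 → t=0.088; u2·a0=0.7696·19.408=14.936 ≤ a1=17.388 → R1 fires; R=3 P=10 Q=3 Z=4
Draw 3: a1=14.490, a2=1.280, a3=0.868, a0=16.638; τ=−ln(0.2279)/16.638=0.089 → t=0.177; u2·a0=0.1508·16.638=2.509 ≤ a1=14.490 → R1 fires; R=3 P=11 Q=2 Z=4
Draw 4: a1=10.626, a2=1.408, a3=0.868, a0=12.902; τ=−ln(0.4468)/12.902=0.062 → t=0.239; u2·a0=0.8598·12.902=11.093; a1=10.626 < 11.093 ≤ a1+a2=12.034 → R2 fires; R=5 P=10 Q=2 Z=5
Draw 5: a1=9.660, a2=1.280, a3=1.085, a0=12.025; τ=−ln(0.7712)/12.025=0.022 → t=0.261; u2·a0=0.3399·12.025=4.087 ≤ a1=9.660 → R1 fires; R=5 P=11 Q=1 Z=5
Draw 6: a1=5.313, a2=1.408, a3=1.085, a0=7.806; τ=−ln(0.1373)/7.806=0.254 → t=0.515; u2·a0=0.9311·7.806=7.268; a1+a2=6.721 < 7.268 ≤ a1+…+a3=7.806 → R3 fires; R=5 P=11 Q=3 Z=6
Draw 7: a1=15.939, a2=1.408, a3=1.302, a0=18.649; τ=−ln(0.0315)/18.649=0.185 → t=0.701; u2·a0=0.5946·18.649=11.089 ≤ a1=15.939 → R1 fires; R=5 P=12 Q=2 Z=6
Draw 8: a1=11.592, a2=1.536, a3=1.302, a0=14.430; τ=−ln(0.1101)/14.430=0.153 → t=0.854; u2·a0=0.6739·14.430=9.724 ≤ a1=11.592 → R1 fires; R=5 P=13 Q=1 Z=6
Draw 9: a1=6.279, a2=1.664, a3=1.302, a0=9.245; τ=−ln(0.5117)/9.245=0.072 → t=0.926 > T=0.87: stop.
At T=0.87: R=5 P=13 Q=1 Z=6; the largest is P.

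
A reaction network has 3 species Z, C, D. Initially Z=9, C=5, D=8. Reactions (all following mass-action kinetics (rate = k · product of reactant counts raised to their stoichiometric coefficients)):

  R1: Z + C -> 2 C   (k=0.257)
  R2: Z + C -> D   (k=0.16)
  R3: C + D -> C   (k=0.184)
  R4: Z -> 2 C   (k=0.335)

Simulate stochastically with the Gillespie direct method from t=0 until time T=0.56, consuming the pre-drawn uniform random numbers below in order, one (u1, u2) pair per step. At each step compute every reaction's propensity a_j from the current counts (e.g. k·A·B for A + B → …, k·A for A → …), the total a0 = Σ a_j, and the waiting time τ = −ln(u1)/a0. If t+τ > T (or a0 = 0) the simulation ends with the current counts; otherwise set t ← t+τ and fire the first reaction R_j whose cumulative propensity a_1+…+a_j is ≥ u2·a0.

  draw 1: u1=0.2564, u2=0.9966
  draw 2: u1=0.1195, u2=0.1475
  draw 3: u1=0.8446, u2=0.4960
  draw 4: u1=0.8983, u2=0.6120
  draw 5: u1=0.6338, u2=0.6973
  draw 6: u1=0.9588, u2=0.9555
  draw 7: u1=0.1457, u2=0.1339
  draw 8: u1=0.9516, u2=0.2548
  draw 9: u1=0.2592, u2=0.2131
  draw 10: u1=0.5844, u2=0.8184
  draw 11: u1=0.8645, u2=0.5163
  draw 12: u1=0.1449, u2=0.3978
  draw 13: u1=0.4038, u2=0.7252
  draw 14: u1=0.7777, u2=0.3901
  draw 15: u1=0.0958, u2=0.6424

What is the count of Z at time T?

Z at T = 1

t=0.000: Z=9 C=5 D=8
Draw 1: a1=11.565, a2=7.200, a3=7.360, a4=3.015, a0=29.140; τ=−ln(0.2564)/29.140=0.047 → t=0.047; u2·a0=0.9966·29.140=29.041; a1+…+a3=26.125 < 29.041 ≤ a1+…+a4=29.140 → R4 fires; Z=8 C=7 D=8
Draw 2: a1=14.392, a2=8.960, a3=10.304, a4=2.680, a0=36.336; τ=−ln(0.1195)/36.336=0.058 → t=0.105; u2·a0=0.1475·36.336=5.360 ≤ a1=14.392 → R1 fires; Z=7 C=8 D=8
Draw 3: a1=14.392, a2=8.960, a3=11.776, a4=2.345, a0=37.473; τ=−ln(0.8446)/37.473=0.005 → t=0.110; u2·a0=0.4960·37.473=18.587; a1=14.392 < 18.587 ≤ a1+a2=23.352 → R2 fires; Z=6 C=7 D=9
Draw 4: a1=10.794, a2=6.720, a3=11.592, a4=2.010, a0=31.116; τ=−ln(0.8983)/31.116=0.003 → t=0.113; u2·a0=0.6120·31.116=19.043; a1+a2=17.514 < 19.043 ≤ a1+…+a3=29.106 → R3 fires; Z=6 C=7 D=8
Draw 5: a1=10.794, a2=6.720, a3=10.304, a4=2.010, a0=29.828; τ=−ln(0.6338)/29.828=0.015 → t=0.128; u2·a0=0.6973·29.828=20.799; a1+a2=17.514 < 20.799 ≤ a1+…+a3=27.818 → R3 fires; Z=6 C=7 D=7
Draw 6: a1=10.794, a2=6.720, a3=9.016, a4=2.010, a0=28.540; τ=−ln(0.9588)/28.540=0.001 → t=0.130; u2·a0=0.9555·28.540=27.270; a1+…+a3=26.530 < 27.270 ≤ a1+…+a4=28.540 → R4 fires; Z=5 C=9 D=7
Draw 7: a1=11.565, a2=7.200, a3=11.592, a4=1.675, a0=32.032; τ=−ln(0.1457)/32.032=0.060 → t=0.190; u2·a0=0.1339·32.032=4.289 ≤ a1=11.565 → R1 fires; Z=4 C=10 D=7
Draw 8: a1=10.280, a2=6.400, a3=12.880, a4=1.340, a0=30.900; τ=−ln(0.9516)/30.900=0.002 → t=0.192; u2·a0=0.2548·30.900=7.873 ≤ a1=10.280 → R1 fires; Z=3 C=11 D=7
Draw 9: a1=8.481, a2=5.280, a3=14.168, a4=1.005, a0=28.934; τ=−ln(0.2592)/28.934=0.047 → t=0.238; u2·a0=0.2131·28.934=6.166 ≤ a1=8.481 → R1 fires; Z=2 C=12 D=7
Draw 10: a1=6.168, a2=3.840, a3=15.456, a4=0.670, a0=26.134; τ=−ln(0.5844)/26.134=0.021 → t=0.259; u2·a0=0.8184·26.134=21.388; a1+a2=10.008 < 21.388 ≤ a1+…+a3=25.464 → R3 fires; Z=2 C=12 D=6
Draw 11: a1=6.168, a2=3.840, a3=13.248, a4=0.670, a0=23.926; τ=−ln(0.8645)/23.926=0.006 → t=0.265; u2·a0=0.5163·23.926=12.353; a1+a2=10.008 < 12.353 ≤ a1+…+a3=23.256 → R3 fires; Z=2 C=12 D=5
Draw 12: a1=6.168, a2=3.840, a3=11.040, a4=0.670, a0=21.718; τ=−ln(0.1449)/21.718=0.089 → t=0.354; u2·a0=0.3978·21.718=8.639; a1=6.168 < 8.639 ≤ a1+a2=10.008 → R2 fires; Z=1 C=11 D=6
Draw 13: a1=2.827, a2=1.760, a3=12.144, a4=0.335, a0=17.066; τ=−ln(0.4038)/17.066=0.053 → t=0.407; u2·a0=0.7252·17.066=12.376; a1+a2=4.587 < 12.376 ≤ a1+…+a3=16.731 → R3 fires; Z=1 C=11 D=5
Draw 14: a1=2.827, a2=1.760, a3=10.120, a4=0.335, a0=15.042; τ=−ln(0.7777)/15.042=0.017 → t=0.424; u2·a0=0.3901·15.042=5.868; a1+a2=4.587 < 5.868 ≤ a1+…+a3=14.707 → R3 fires; Z=1 C=11 D=4
Draw 15: a1=2.827, a2=1.760, a3=8.096, a4=0.335, a0=13.018; τ=−ln(0.0958)/13.018=0.180 → t=0.604 > T=0.56: stop.
Read off Z at T=0.56: 1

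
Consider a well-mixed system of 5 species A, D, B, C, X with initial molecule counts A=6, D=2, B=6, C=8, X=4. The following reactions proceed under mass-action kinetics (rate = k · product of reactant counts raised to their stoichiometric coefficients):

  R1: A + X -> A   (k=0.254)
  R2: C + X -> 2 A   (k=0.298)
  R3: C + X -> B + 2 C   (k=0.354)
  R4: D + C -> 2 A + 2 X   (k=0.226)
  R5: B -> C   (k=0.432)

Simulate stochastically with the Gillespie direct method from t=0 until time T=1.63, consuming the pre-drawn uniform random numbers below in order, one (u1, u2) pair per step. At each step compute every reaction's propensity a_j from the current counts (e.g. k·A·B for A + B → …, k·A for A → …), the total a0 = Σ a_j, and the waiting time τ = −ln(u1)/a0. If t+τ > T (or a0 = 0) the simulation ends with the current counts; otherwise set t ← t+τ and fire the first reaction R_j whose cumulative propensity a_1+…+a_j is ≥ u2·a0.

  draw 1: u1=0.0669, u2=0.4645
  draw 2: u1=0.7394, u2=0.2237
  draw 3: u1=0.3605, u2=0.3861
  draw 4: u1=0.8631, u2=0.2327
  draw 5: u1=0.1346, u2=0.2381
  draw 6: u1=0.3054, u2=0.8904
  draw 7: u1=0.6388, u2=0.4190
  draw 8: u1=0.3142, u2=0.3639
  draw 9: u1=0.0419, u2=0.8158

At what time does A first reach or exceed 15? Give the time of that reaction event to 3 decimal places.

Threshold first reached at t = 0.789

t=0.000: A=6 D=2 B=6 C=8 X=4
Draw 1: a1=6.096, a2=9.536, a3=11.328, a4=3.616, a5=2.592, a0=33.168; τ=−ln(0.0669)/33.168=0.082 → t=0.082; u2·a0=0.4645·33.168=15.407; a1=6.096 < 15.407 ≤ a1+a2=15.632 → R2 fires; A=8 D=2 B=6 C=7 X=3
Draw 2: a1=6.096, a2=6.258, a3=7.434, a4=3.164, a5=2.592, a0=25.544; τ=−ln(0.7394)/25.544=0.012 → t=0.093; u2·a0=0.2237·25.544=5.714 ≤ a1=6.096 → R1 fires; A=8 D=2 B=6 C=7 X=2
Draw 3: a1=4.064, a2=4.172, a3=4.956, a4=3.164, a5=2.592, a0=18.948; τ=−ln(0.3605)/18.948=0.054 → t=0.147; u2·a0=0.3861·18.948=7.316; a1=4.064 < 7.316 ≤ a1+a2=8.236 → R2 fires; A=10 D=2 B=6 C=6 X=1
Draw 4: a1=2.540, a2=1.788, a3=2.124, a4=2.712, a5=2.592, a0=11.756; τ=−ln(0.8631)/11.756=0.013 → t=0.160; u2·a0=0.2327·11.756=2.736; a1=2.540 < 2.736 ≤ a1+a2=4.328 → R2 fires; A=12 D=2 B=6 C=5 X=0
Draw 5: a1=0.000, a2=0.000, a3=0.000, a4=2.260, a5=2.592, a0=4.852; τ=−ln(0.1346)/4.852=0.413 → t=0.573; u2·a0=0.2381·4.852=1.155; a1+…+a3=0.000 < 1.155 ≤ a1+…+a4=2.260 → R4 fires; A=14 D=1 B=6 C=4 X=2
Draw 6: a1=7.112, a2=2.384, a3=2.832, a4=0.904, a5=2.592, a0=15.824; τ=−ln(0.3054)/15.824=0.075 → t=0.648; u2·a0=0.8904·15.824=14.090; a1+…+a4=13.232 < 14.090 ≤ a1+…+a5=15.824 → R5 fires; A=14 D=1 B=5 C=5 X=2
Draw 7: a1=7.112, a2=2.980, a3=3.540, a4=1.130, a5=2.160, a0=16.922; τ=−ln(0.6388)/16.922=0.026 → t=0.674; u2·a0=0.4190·16.922=7.090 ≤ a1=7.112 → R1 fires; A=14 D=1 B=5 C=5 X=1
Draw 8: a1=3.556, a2=1.490, a3=1.770, a4=1.130, a5=2.160, a0=10.106; τ=−ln(0.3142)/10.106=0.115 → t=0.789; u2·a0=0.3639·10.106=3.678; a1=3.556 < 3.678 ≤ a1+a2=5.046 → R2 fires; A=16 D=1 B=5 C=4 X=0
Draw 9: a1=0.000, a2=0.000, a3=0.000, a4=0.904, a5=2.160, a0=3.064; τ=−ln(0.0419)/3.064=1.035 → t=1.824 > T=1.63: stop.
A first becomes ≥ 15 when it reaches 16 at the event at t=0.789.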